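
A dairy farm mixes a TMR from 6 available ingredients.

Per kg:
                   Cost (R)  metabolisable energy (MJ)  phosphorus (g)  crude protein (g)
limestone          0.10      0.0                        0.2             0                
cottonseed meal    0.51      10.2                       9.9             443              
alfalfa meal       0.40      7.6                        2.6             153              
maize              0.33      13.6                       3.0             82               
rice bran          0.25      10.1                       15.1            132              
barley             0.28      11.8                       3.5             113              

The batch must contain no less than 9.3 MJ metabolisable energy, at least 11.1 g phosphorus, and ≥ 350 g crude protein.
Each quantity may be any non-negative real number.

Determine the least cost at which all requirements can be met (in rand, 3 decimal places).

Set it up as a linear program. Let x1 = kg of limestone, x2 = kg of cottonseed meal, x3 = kg of alfalfa meal, x4 = kg of maize, x5 = kg of rice bran, x6 = kg of barley.
min 0.1x1 + 0.51x2 + 0.4x3 + 0.33x4 + 0.25x5 + 0.28x6 s.t.:
  10.2x2 + 7.6x3 + 13.6x4 + 10.1x5 + 11.8x6 ≥ 9.3   (metabolisable energy)
  0.2x1 + 9.9x2 + 2.6x3 + 3x4 + 15.1x5 + 3.5x6 ≥ 11.1   (phosphorus)
  443x2 + 153x3 + 82x4 + 132x5 + 113x6 ≥ 350   (crude protein)
  x1, x2, x3, x4, x5, x6 ≥ 0.
The cheapest feasible vertex uses only cottonseed meal, rice bran; limestone, alfalfa meal, maize, barley are not used. The phosphorus and crude protein requirements are met with equality.
That vertex is x2 = 0.7097, x5 = 0.2698.
Total cost: 0.51·0.7097 + 0.25·0.2698 = 0.42940.

R0.429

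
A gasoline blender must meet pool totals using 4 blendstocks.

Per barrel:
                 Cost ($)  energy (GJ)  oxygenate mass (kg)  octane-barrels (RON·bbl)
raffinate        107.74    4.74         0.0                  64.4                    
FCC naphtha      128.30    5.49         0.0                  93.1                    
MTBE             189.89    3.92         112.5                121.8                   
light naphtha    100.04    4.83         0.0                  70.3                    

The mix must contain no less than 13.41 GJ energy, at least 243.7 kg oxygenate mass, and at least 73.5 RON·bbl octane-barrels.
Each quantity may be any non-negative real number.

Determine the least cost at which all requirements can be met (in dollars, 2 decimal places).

$513.22

Set it up as a linear program. Let x1 = barrels of raffinate, x2 = barrels of FCC naphtha, x3 = barrels of MTBE, x4 = barrels of light naphtha.
Minimize 107.74x1 + 128.3x2 + 189.89x3 + 100.04x4 subject to:
  4.74x1 + 5.49x2 + 3.92x3 + 4.83x4 ≥ 13.41   (energy)
  112.5x3 ≥ 243.7   (oxygenate mass)
  64.4x1 + 93.1x2 + 121.8x3 + 70.3x4 ≥ 73.5   (octane-barrels)
  x1, x2, x3, x4 ≥ 0.
The cheapest feasible vertex uses only MTBE, light naphtha; raffinate, FCC naphtha are not used. Binding constraints: energy and oxygenate mass.
So MTBE = 2.166222 barrels, light naphtha = 1.018304 barrels.
Cost = 189.89·2.166222 + 100.04·1.018304 = 513.21503.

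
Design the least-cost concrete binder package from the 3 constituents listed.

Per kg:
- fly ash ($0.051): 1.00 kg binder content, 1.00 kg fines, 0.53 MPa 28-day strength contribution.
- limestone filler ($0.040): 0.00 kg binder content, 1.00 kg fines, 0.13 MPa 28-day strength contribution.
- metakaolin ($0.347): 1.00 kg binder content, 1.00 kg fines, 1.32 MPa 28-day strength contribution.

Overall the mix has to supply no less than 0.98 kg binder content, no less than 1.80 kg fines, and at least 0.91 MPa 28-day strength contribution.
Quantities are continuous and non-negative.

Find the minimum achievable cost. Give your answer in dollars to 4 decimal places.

Let x1 = kg of fly ash, x2 = kg of limestone filler, x3 = kg of metakaolin.
min 0.051x1 + 0.04x2 + 0.347x3 s.t.:
  1x1 + 1x3 ≥ 0.98   (binder content)
  1x1 + 1x2 + 1x3 ≥ 1.8   (fines)
  0.53x1 + 0.13x2 + 1.32x3 ≥ 0.91   (28-day strength contribution)
  x1, x2, x3 ≥ 0.
The cheapest feasible vertex uses only fly ash, limestone filler; metakaolin is not used. There the fines and 28-day strength contribution constraints are tight.
Optimal quantities: fly ash = 1.69 kg, limestone filler = 0.11 kg.
Total cost: 0.051·1.69 + 0.04·0.11 = 0.090590.

$0.0906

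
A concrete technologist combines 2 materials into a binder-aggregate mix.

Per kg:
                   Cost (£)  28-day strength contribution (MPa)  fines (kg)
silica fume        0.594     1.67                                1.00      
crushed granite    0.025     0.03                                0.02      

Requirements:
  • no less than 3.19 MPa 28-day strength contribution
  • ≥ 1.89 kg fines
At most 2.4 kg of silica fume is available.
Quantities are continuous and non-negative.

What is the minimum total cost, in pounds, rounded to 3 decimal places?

£1.135

Let x1 = kg of silica fume, x2 = kg of crushed granite.
Minimise 0.594x1 + 0.025x2 with:
  1.67x1 + 0.03x2 ≥ 3.19   (28-day strength contribution)
  1x1 + 0.02x2 ≥ 1.89   (fines)
  x1 ≤ 2.4
  x1, x2 ≥ 0.
The optimal basis is {silica fume}; crushed granite drops out. There the 28-day strength contribution constraint is tight.
That vertex is x1 = 1.91.
Hence cost = 0.594·1.91 = £1.13454.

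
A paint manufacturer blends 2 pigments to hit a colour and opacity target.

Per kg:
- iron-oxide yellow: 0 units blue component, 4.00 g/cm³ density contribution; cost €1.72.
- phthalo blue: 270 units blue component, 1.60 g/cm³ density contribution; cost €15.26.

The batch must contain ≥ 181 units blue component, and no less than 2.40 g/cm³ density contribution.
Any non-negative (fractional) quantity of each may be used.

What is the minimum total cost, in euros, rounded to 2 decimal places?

€10.80

Let x1 = kg of iron-oxide yellow, x2 = kg of phthalo blue.
Minimise 1.72x1 + 15.26x2 s.t.:
  270x2 ≥ 181   (blue component)
  4x1 + 1.6x2 ≥ 2.4   (density contribution)
  x1, x2 ≥ 0.
Both inputs are positive at the optimum. The blue component and density contribution requirements are met with equality.
Optimal quantities: iron-oxide yellow = 0.3319 kg, phthalo blue = 0.6704 kg.
Objective = 1.72·0.3319 + 15.26·0.6704 = 10.8012.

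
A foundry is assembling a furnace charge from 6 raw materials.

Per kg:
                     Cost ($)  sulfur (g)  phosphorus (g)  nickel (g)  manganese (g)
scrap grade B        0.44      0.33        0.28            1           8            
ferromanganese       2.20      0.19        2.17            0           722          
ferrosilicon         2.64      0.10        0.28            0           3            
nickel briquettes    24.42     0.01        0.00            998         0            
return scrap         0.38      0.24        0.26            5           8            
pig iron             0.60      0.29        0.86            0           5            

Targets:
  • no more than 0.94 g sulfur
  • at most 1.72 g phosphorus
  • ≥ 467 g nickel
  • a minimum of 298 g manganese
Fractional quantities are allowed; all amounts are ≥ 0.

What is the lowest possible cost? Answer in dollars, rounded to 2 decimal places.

$12.34

Let x1 = kg of scrap grade B, x2 = kg of ferromanganese, x3 = kg of ferrosilicon, x4 = kg of nickel briquettes, x5 = kg of return scrap, x6 = kg of pig iron.
Minimise 0.44x1 + 2.2x2 + 2.64x3 + 24.42x4 + 0.38x5 + 0.6x6 s.t.:
  0.33x1 + 0.19x2 + 0.1x3 + 0.01x4 + 0.24x5 + 0.29x6 ≤ 0.94   (sulfur)
  0.28x1 + 2.17x2 + 0.28x3 + 0.26x5 + 0.86x6 ≤ 1.72   (phosphorus)
  1x1 + 998x4 + 5x5 ≥ 467   (nickel)
  8x1 + 722x2 + 3x3 + 8x5 + 5x6 ≥ 298   (manganese)
  x1, x2, x3, x4, x5, x6 ≥ 0.
The optimal basis is {ferromanganese, nickel briquettes}; scrap grade B, ferrosilicon, return scrap, pig iron drop out. There the nickel and manganese constraints are tight.
So ferromanganese = 0.41274 kg, nickel briquettes = 0.46794 kg.
Hence cost = 2.2·0.41274 + 24.42·0.46794 = $12.3351.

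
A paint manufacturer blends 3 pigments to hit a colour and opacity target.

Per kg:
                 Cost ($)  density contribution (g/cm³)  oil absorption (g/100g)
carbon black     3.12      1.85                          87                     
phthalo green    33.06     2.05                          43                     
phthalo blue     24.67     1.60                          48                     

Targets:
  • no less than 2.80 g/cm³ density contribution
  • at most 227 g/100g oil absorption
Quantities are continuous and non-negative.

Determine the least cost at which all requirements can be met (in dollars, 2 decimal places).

Treat it as an LP. Let x1 = kg of carbon black, x2 = kg of phthalo green, x3 = kg of phthalo blue.
Minimise 3.12x1 + 33.06x2 + 24.67x3 subject to:
  1.85x1 + 2.05x2 + 1.6x3 ≥ 2.8   (density contribution)
  87x1 + 43x2 + 48x3 ≤ 227   (oil absorption)
  x1, x2, x3 ≥ 0.
The minimum-cost mix takes nothing from phthalo green, phthalo blue — only carbon black. There the density contribution constraint is tight.
Solving gives x1 = 1.514.
Hence cost = 3.12·1.514 = $4.7237.

$4.72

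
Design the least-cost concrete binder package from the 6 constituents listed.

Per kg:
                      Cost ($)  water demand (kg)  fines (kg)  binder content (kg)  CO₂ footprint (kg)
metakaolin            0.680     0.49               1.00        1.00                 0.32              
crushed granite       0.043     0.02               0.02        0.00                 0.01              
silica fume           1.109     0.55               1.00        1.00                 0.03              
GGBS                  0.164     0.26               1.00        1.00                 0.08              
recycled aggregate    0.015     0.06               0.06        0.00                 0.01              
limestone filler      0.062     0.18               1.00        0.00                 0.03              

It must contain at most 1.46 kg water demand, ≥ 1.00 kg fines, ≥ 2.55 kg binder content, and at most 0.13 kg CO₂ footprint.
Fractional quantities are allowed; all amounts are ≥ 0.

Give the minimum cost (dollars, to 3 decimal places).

$1.817

Let x1 = kg of metakaolin, x2 = kg of crushed granite, x3 = kg of silica fume, x4 = kg of GGBS, x5 = kg of recycled aggregate, x6 = kg of limestone filler.
Minimise 0.68x1 + 0.043x2 + 1.109x3 + 0.164x4 + 0.015x5 + 0.062x6 s.t.:
  0.49x1 + 0.02x2 + 0.55x3 + 0.26x4 + 0.06x5 + 0.18x6 ≤ 1.46   (water demand)
  1x1 + 0.02x2 + 1x3 + 1x4 + 0.06x5 + 1x6 ≥ 1   (fines)
  1x1 + 1x3 + 1x4 ≥ 2.55   (binder content)
  0.32x1 + 0.01x2 + 0.03x3 + 0.08x4 + 0.01x5 + 0.03x6 ≤ 0.13   (CO₂ footprint)
  x1, x2, x3, x4, x5, x6 ≥ 0.
At the optimum only silica fume, GGBS are positive (metakaolin, crushed granite, recycled aggregate, limestone filler = 0). There the binder content and CO₂ footprint constraints are tight.
Optimal quantities: silica fume = 1.48 kg, GGBS = 1.07 kg.
Hence cost = 1.109·1.48 + 0.164·1.07 = $1.81680.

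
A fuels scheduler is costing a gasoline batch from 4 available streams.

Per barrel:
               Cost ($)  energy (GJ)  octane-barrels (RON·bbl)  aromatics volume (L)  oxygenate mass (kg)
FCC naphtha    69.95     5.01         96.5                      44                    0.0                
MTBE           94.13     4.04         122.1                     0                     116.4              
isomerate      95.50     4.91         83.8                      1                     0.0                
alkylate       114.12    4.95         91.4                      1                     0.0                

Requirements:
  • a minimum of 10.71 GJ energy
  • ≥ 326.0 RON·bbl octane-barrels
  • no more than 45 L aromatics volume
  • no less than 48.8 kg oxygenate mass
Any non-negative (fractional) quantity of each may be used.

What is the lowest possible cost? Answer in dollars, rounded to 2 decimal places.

$246.78

This is a linear program. Let x1 = barrels of FCC naphtha, x2 = barrels of MTBE, x3 = barrels of isomerate, x4 = barrels of alkylate.
Minimize 69.95x1 + 94.13x2 + 95.5x3 + 114.12x4 with:
  5.01x1 + 4.04x2 + 4.91x3 + 4.95x4 ≥ 10.71   (energy)
  96.5x1 + 122.1x2 + 83.8x3 + 91.4x4 ≥ 326   (octane-barrels)
  44x1 + 1x3 + 1x4 ≤ 45   (aromatics volume)
  116.4x2 ≥ 48.8   (oxygenate mass)
  x1, x2, x3, x4 ≥ 0.
The minimum-cost mix takes nothing from isomerate, alkylate — only FCC naphtha, MTBE. There the octane-barrels and aromatics volume constraints are tight.
Solving gives x1 = 1.02273, x2 = 1.86164.
Cost = 69.95·1.02273 + 94.13·1.86164 = 246.7761.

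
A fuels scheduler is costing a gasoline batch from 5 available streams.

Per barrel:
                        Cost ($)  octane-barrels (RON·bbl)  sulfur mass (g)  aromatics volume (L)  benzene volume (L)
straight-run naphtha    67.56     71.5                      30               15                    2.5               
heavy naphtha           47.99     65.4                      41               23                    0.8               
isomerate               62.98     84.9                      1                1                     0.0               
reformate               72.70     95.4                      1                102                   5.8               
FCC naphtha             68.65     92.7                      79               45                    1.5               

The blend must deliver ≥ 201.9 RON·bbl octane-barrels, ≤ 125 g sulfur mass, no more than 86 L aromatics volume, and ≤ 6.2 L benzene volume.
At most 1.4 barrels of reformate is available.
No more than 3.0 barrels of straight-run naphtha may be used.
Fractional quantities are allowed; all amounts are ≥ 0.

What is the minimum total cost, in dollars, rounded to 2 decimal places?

$148.17

Let x1 = barrels of straight-run naphtha, x2 = barrels of heavy naphtha, x3 = barrels of isomerate, x4 = barrels of reformate, x5 = barrels of FCC naphtha.
min 67.56x1 + 47.99x2 + 62.98x3 + 72.7x4 + 68.65x5 s.t.:
  71.5x1 + 65.4x2 + 84.9x3 + 95.4x4 + 92.7x5 ≥ 201.9   (octane-barrels)
  30x1 + 41x2 + 1x3 + 1x4 + 79x5 ≤ 125   (sulfur mass)
  15x1 + 23x2 + 1x3 + 102x4 + 45x5 ≤ 86   (aromatics volume)
  2.5x1 + 0.8x2 + 5.8x4 + 1.5x5 ≤ 6.2   (benzene volume)
  x4 ≤ 1.4
  x1 ≤ 3
  x1, x2, x3, x4, x5 ≥ 0.
At the optimum only heavy naphtha, isomerate are positive (straight-run naphtha, reformate, FCC naphtha = 0). There the octane-barrels and sulfur mass constraints are tight.
Solving gives x2 = 3.048, x3 = 0.03013.
Objective = 47.99·3.048 + 62.98·0.03013 = 148.1711.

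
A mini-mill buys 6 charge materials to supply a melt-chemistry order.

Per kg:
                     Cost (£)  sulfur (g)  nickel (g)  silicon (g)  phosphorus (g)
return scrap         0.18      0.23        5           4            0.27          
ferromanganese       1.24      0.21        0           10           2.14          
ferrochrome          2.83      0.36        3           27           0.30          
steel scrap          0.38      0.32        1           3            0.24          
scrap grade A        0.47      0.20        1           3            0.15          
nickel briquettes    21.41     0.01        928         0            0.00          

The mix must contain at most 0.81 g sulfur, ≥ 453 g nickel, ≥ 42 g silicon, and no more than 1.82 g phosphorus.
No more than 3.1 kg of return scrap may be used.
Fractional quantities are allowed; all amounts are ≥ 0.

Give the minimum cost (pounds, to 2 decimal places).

£14.27

Let x1 = kg of return scrap, x2 = kg of ferromanganese, x3 = kg of ferrochrome, x4 = kg of steel scrap, x5 = kg of scrap grade A, x6 = kg of nickel briquettes.
Minimise 0.18x1 + 1.24x2 + 2.83x3 + 0.38x4 + 0.47x5 + 21.41x6 s.t.:
  0.23x1 + 0.21x2 + 0.36x3 + 0.32x4 + 0.2x5 + 0.01x6 ≤ 0.81   (sulfur)
  5x1 + 3x3 + 1x4 + 1x5 + 928x6 ≥ 453   (nickel)
  4x1 + 10x2 + 27x3 + 3x4 + 3x5 ≥ 42   (silicon)
  0.27x1 + 2.14x2 + 0.3x3 + 0.24x4 + 0.15x5 ≤ 1.82   (phosphorus)
  x1 ≤ 3.1
  x1, x2, x3, x4, x5, x6 ≥ 0.
The optimal basis is {return scrap, ferrochrome, nickel briquettes}; ferromanganese, steel scrap, scrap grade A drop out. There the sulfur, nickel, silicon constraints are tight.
Solving gives x1 = 1.388, x3 = 1.35, x6 = 0.4763.
Objective = 0.18·1.388 + 2.83·1.35 + 21.41·0.4763 = 14.2679.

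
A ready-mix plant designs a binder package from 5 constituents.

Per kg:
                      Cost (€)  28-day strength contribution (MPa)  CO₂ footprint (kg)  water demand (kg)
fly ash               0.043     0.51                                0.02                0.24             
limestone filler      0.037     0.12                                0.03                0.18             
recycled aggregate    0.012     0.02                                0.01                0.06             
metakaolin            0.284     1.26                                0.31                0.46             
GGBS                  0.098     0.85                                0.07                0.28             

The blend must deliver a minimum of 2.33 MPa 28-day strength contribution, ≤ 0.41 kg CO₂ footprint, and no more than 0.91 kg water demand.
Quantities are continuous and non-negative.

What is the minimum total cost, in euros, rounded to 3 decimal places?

This is a linear program. Let x1 = kg of fly ash, x2 = kg of limestone filler, x3 = kg of recycled aggregate, x4 = kg of metakaolin, x5 = kg of GGBS.
Minimise 0.043x1 + 0.037x2 + 0.012x3 + 0.284x4 + 0.098x5 subject to:
  0.51x1 + 0.12x2 + 0.02x3 + 1.26x4 + 0.85x5 ≥ 2.33   (28-day strength contribution)
  0.02x1 + 0.03x2 + 0.01x3 + 0.31x4 + 0.07x5 ≤ 0.41   (CO₂ footprint)
  0.24x1 + 0.18x2 + 0.06x3 + 0.46x4 + 0.28x5 ≤ 0.91   (water demand)
  x1, x2, x3, x4, x5 ≥ 0.
At the optimum only fly ash, GGBS are positive (limestone filler, recycled aggregate, metakaolin = 0). Binding constraints: 28-day strength contribution and water demand.
That vertex is x1 = 1.979, x5 = 1.554.
Cost = 0.043·1.979 + 0.098·1.554 = 0.23739.

€0.237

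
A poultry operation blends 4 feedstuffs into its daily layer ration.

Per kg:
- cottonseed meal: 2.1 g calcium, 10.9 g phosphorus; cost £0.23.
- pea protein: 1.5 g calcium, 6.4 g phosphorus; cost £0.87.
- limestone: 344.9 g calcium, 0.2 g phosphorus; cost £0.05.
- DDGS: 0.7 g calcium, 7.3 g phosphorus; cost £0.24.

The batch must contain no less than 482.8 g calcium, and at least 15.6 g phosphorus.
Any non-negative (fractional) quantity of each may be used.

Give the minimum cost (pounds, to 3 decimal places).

£0.393

Treat it as an LP. Let x1 = kg of cottonseed meal, x2 = kg of pea protein, x3 = kg of limestone, x4 = kg of DDGS.
Minimise 0.23x1 + 0.87x2 + 0.05x3 + 0.24x4 with:
  2.1x1 + 1.5x2 + 344.9x3 + 0.7x4 ≥ 482.8   (calcium)
  10.9x1 + 6.4x2 + 0.2x3 + 7.3x4 ≥ 15.6   (phosphorus)
  x1, x2, x3, x4 ≥ 0.
At the optimum only cottonseed meal, limestone are positive (pea protein, DDGS = 0). Binding constraints: calcium and phosphorus.
Optimal quantities: cottonseed meal = 1.406 kg, limestone = 1.391 kg.
Hence cost = 0.23·1.406 + 0.05·1.391 = £0.39293.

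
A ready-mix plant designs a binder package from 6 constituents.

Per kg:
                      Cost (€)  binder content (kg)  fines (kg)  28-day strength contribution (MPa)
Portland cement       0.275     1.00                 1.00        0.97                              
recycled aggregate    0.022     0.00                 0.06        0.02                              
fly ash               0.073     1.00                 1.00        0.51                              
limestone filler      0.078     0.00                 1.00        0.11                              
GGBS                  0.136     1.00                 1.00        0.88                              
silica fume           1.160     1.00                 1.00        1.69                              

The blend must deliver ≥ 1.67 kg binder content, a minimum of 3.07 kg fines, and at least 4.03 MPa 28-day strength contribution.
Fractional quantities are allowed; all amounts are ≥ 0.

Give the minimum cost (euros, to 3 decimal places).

Treat it as an LP. Let x1 = kg of Portland cement, x2 = kg of recycled aggregate, x3 = kg of fly ash, x4 = kg of limestone filler, x5 = kg of GGBS, x6 = kg of silica fume.
Minimize 0.275x1 + 0.022x2 + 0.073x3 + 0.078x4 + 0.136x5 + 1.16x6 with:
  1x1 + 1x3 + 1x5 + 1x6 ≥ 1.67   (binder content)
  1x1 + 0.06x2 + 1x3 + 1x4 + 1x5 + 1x6 ≥ 3.07   (fines)
  0.97x1 + 0.02x2 + 0.51x3 + 0.11x4 + 0.88x5 + 1.69x6 ≥ 4.03   (28-day strength contribution)
  x1, x2, x3, x4, x5, x6 ≥ 0.
The minimum-cost mix takes nothing from Portland cement, recycled aggregate, limestone filler, GGBS, silica fume — only fly ash. There the 28-day strength contribution constraint is tight.
Optimal quantities: fly ash = 7.902 kg.
Hence cost = 0.073·7.902 = €0.57685.

€0.577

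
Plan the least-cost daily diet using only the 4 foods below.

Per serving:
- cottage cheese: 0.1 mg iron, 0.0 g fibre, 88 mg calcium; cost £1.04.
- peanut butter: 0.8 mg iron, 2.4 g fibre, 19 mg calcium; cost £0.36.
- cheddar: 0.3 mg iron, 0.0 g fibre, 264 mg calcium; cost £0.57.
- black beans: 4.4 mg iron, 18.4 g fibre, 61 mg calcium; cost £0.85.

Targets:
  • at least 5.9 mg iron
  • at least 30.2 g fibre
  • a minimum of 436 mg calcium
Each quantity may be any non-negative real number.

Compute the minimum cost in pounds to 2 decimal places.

£2.12

This is a linear program. Let x1 = servings of cottage cheese, x2 = servings of peanut butter, x3 = servings of cheddar, x4 = servings of black beans.
Minimize 1.04x1 + 0.36x2 + 0.57x3 + 0.85x4 subject to:
  0.1x1 + 0.8x2 + 0.3x3 + 4.4x4 ≥ 5.9   (iron)
  2.4x2 + 18.4x4 ≥ 30.2   (fibre)
  88x1 + 19x2 + 264x3 + 61x4 ≥ 436   (calcium)
  x1, x2, x3, x4 ≥ 0.
The cheapest feasible vertex uses only cheddar, black beans; cottage cheese, peanut butter are not used. Binding constraints: fibre and calcium.
Solving gives x3 = 1.272, x4 = 1.641.
Total cost: 0.57·1.272 + 0.85·1.641 = 2.1199.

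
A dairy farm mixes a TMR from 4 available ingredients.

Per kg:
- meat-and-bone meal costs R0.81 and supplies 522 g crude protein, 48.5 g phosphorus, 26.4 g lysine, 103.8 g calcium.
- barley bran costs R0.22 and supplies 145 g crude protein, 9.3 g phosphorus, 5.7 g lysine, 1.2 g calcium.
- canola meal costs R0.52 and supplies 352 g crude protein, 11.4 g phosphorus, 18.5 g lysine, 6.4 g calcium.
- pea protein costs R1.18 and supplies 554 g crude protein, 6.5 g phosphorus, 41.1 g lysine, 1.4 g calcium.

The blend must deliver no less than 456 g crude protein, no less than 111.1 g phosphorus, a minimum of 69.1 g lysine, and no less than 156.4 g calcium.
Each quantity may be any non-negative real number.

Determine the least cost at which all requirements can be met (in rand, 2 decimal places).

Set it up as a linear program. Let x1 = kg of meat-and-bone meal, x2 = kg of barley bran, x3 = kg of canola meal, x4 = kg of pea protein.
Minimise 0.81x1 + 0.22x2 + 0.52x3 + 1.18x4 subject to:
  522x1 + 145x2 + 352x3 + 554x4 ≥ 456   (crude protein)
  48.5x1 + 9.3x2 + 11.4x3 + 6.5x4 ≥ 111.1   (phosphorus)
  26.4x1 + 5.7x2 + 18.5x3 + 41.1x4 ≥ 69.1   (lysine)
  103.8x1 + 1.2x2 + 6.4x3 + 1.4x4 ≥ 156.4   (calcium)
  x1, x2, x3, x4 ≥ 0.
The optimal basis is {meat-and-bone meal, canola meal}; barley bran, pea protein drop out. There the phosphorus and lysine constraints are tight.
Optimal quantities: meat-and-bone meal = 2.126 kg, canola meal = 0.7015 kg.
Objective = 0.81·2.126 + 0.52·0.7015 = 2.0868.

R2.09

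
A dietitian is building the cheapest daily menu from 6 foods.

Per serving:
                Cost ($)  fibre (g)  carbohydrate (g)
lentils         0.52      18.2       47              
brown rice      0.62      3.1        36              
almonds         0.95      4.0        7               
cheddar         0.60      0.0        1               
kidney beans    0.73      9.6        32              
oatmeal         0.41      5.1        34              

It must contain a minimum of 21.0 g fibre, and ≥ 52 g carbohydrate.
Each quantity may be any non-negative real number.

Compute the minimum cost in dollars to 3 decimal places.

Let x1 = servings of lentils, x2 = servings of brown rice, x3 = servings of almonds, x4 = servings of cheddar, x5 = servings of kidney beans, x6 = servings of oatmeal.
Minimize 0.52x1 + 0.62x2 + 0.95x3 + 0.6x4 + 0.73x5 + 0.41x6 with:
  18.2x1 + 3.1x2 + 4x3 + 9.6x5 + 5.1x6 ≥ 21   (fibre)
  47x1 + 36x2 + 7x3 + 1x4 + 32x5 + 34x6 ≥ 52   (carbohydrate)
  x1, x2, x3, x4, x5, x6 ≥ 0.
At the optimum only lentils is positive (brown rice, almonds, cheddar, kidney beans, oatmeal = 0). There the fibre constraint is tight.
Optimal quantities: lentils = 1.154 servings.
Hence cost = 0.52·1.154 = $0.60008.

$0.600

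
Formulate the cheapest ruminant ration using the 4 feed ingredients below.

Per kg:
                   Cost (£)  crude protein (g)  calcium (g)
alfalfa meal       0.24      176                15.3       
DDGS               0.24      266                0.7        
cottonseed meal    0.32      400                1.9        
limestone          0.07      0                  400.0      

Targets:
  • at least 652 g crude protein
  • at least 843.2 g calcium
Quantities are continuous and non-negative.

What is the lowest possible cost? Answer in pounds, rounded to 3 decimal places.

£0.669

Set it up as a linear program. Let x1 = kg of alfalfa meal, x2 = kg of DDGS, x3 = kg of cottonseed meal, x4 = kg of limestone.
Minimise 0.24x1 + 0.24x2 + 0.32x3 + 0.07x4 subject to:
  176x1 + 266x2 + 400x3 ≥ 652   (crude protein)
  15.3x1 + 0.7x2 + 1.9x3 + 400x4 ≥ 843.2   (calcium)
  x1, x2, x3, x4 ≥ 0.
The optimal basis is {cottonseed meal, limestone}; alfalfa meal, DDGS drop out. The crude protein and calcium requirements are met with equality.
Solving gives x3 = 1.63, x4 = 2.1.
Total cost: 0.32·1.63 + 0.07·2.1 = 0.66860.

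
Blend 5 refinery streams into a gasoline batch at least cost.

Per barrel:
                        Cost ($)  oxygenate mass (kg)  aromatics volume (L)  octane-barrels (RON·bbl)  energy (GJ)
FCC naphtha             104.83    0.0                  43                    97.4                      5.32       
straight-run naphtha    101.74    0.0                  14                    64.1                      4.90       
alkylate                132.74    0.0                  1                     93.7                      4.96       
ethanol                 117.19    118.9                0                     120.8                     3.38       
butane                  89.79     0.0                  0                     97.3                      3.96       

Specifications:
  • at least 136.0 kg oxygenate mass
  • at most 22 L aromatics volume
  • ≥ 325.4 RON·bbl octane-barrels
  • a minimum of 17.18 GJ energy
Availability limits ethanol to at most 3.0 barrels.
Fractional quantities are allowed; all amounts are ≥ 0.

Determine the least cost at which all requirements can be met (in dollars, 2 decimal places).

Set it up as a linear program. Let x1 = barrels of FCC naphtha, x2 = barrels of straight-run naphtha, x3 = barrels of alkylate, x4 = barrels of ethanol, x5 = barrels of butane.
Minimise 104.83x1 + 101.74x2 + 132.74x3 + 117.19x4 + 89.79x5 s.t.:
  118.9x4 ≥ 136   (oxygenate mass)
  43x1 + 14x2 + 1x3 ≤ 22   (aromatics volume)
  97.4x1 + 64.1x2 + 93.7x3 + 120.8x4 + 97.3x5 ≥ 325.4   (octane-barrels)
  5.32x1 + 4.9x2 + 4.96x3 + 3.38x4 + 3.96x5 ≥ 17.18   (energy)
  x4 ≤ 3
  x1, x2, x3, x4, x5 ≥ 0.
The cheapest feasible vertex uses only straight-run naphtha, ethanol, butane; FCC naphtha, alkylate are not used. Binding constraints: oxygenate mass, aromatics volume, energy.
Solving gives x2 = 1.5714, x4 = 1.1438, x5 = 1.4177.
Cost = 101.74·1.5714 + 117.19·1.1438 + 89.79·1.4177 = 421.2114.

$421.21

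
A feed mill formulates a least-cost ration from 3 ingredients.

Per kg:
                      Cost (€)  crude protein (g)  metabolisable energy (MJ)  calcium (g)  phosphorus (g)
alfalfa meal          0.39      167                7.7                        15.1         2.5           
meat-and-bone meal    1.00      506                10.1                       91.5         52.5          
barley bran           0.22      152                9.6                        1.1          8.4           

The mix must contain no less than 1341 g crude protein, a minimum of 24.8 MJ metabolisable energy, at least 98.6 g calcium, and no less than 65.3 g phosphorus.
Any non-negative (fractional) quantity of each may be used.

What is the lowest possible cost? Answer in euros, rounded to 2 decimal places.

€2.21

Set it up as a linear program. Let x1 = kg of alfalfa meal, x2 = kg of meat-and-bone meal, x3 = kg of barley bran.
Minimize 0.39x1 + 1x2 + 0.22x3 with:
  167x1 + 506x2 + 152x3 ≥ 1341   (crude protein)
  7.7x1 + 10.1x2 + 9.6x3 ≥ 24.8   (metabolisable energy)
  15.1x1 + 91.5x2 + 1.1x3 ≥ 98.6   (calcium)
  2.5x1 + 52.5x2 + 8.4x3 ≥ 65.3   (phosphorus)
  x1, x2, x3 ≥ 0.
The optimal basis is {meat-and-bone meal, barley bran}; alfalfa meal drops out. The crude protein and calcium requirements are met with equality.
Optimal quantities: meat-and-bone meal = 1.012 kg, barley bran = 5.453 kg.
Objective = 1·1.012 + 0.22·5.453 = 2.2117.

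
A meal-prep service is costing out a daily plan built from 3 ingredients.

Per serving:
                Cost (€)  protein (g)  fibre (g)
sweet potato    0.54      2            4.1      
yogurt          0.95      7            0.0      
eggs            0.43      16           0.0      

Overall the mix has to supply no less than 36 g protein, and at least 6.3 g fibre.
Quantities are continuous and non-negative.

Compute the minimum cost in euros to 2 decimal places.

€1.71

Set it up as a linear program. Let x1 = servings of sweet potato, x2 = servings of yogurt, x3 = servings of eggs.
min 0.54x1 + 0.95x2 + 0.43x3 with:
  2x1 + 7x2 + 16x3 ≥ 36   (protein)
  4.1x1 ≥ 6.3   (fibre)
  x1, x2, x3 ≥ 0.
The cheapest feasible vertex uses only sweet potato, eggs; yogurt is not used. The protein and fibre requirements are met with equality.
That vertex is x1 = 1.537, x3 = 2.058.
Total cost: 0.54·1.537 + 0.43·2.058 = 1.7149.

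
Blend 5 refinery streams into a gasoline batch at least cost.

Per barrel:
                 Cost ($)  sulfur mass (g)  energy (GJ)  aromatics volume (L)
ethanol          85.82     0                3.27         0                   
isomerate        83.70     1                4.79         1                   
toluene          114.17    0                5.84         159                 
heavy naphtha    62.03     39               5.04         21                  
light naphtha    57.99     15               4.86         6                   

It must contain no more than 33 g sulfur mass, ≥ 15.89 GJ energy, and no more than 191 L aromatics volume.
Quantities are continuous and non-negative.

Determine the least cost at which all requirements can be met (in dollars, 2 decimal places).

$220.50

Let x1 = barrels of ethanol, x2 = barrels of isomerate, x3 = barrels of toluene, x4 = barrels of heavy naphtha, x5 = barrels of light naphtha.
Minimize 85.82x1 + 83.7x2 + 114.17x3 + 62.03x4 + 57.99x5 s.t.:
  1x2 + 39x4 + 15x5 ≤ 33   (sulfur mass)
  3.27x1 + 4.79x2 + 5.84x3 + 5.04x4 + 4.86x5 ≥ 15.89   (energy)
  1x2 + 159x3 + 21x4 + 6x5 ≤ 191   (aromatics volume)
  x1, x2, x3, x4, x5 ≥ 0.
The cheapest feasible vertex uses only isomerate, light naphtha; ethanol, toluene, heavy naphtha are not used. The sulfur mass and energy requirements are met with equality.
Solving gives x2 = 1.1639, x5 = 2.1224.
Cost = 83.7·1.1639 + 57.99·2.1224 = 220.4964.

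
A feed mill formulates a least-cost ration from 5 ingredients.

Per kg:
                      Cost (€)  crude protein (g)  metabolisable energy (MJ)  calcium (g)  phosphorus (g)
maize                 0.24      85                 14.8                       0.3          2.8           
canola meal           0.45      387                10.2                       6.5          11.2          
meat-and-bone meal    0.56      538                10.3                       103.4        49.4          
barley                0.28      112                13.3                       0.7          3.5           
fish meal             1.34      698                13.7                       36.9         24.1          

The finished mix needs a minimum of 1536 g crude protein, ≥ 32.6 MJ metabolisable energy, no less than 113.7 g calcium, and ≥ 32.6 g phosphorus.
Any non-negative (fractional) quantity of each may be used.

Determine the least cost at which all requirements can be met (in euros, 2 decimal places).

€1.64

Let x1 = kg of maize, x2 = kg of canola meal, x3 = kg of meat-and-bone meal, x4 = kg of barley, x5 = kg of fish meal.
Minimize 0.24x1 + 0.45x2 + 0.56x3 + 0.28x4 + 1.34x5 subject to:
  85x1 + 387x2 + 538x3 + 112x4 + 698x5 ≥ 1536   (crude protein)
  14.8x1 + 10.2x2 + 10.3x3 + 13.3x4 + 13.7x5 ≥ 32.6   (metabolisable energy)
  0.3x1 + 6.5x2 + 103.4x3 + 0.7x4 + 36.9x5 ≥ 113.7   (calcium)
  2.8x1 + 11.2x2 + 49.4x3 + 3.5x4 + 24.1x5 ≥ 32.6   (phosphorus)
  x1, x2, x3, x4, x5 ≥ 0.
At the optimum only maize, meat-and-bone meal are positive (canola meal, barley, fish meal = 0). There the crude protein and metabolisable energy constraints are tight.
So maize = 0.2424 kg, meat-and-bone meal = 2.817 kg.
Hence cost = 0.24·0.2424 + 0.56·2.817 = €1.6357.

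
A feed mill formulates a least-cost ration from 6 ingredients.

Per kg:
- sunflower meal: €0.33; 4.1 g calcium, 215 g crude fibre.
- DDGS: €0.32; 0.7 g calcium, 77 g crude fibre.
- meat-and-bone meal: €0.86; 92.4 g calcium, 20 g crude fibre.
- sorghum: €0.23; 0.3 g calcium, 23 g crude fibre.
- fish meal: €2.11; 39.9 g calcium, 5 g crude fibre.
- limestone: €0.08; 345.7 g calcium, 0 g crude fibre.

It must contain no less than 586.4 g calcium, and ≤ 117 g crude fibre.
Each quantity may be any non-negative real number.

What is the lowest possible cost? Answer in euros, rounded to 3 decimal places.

Let x1 = kg of sunflower meal, x2 = kg of DDGS, x3 = kg of meat-and-bone meal, x4 = kg of sorghum, x5 = kg of fish meal, x6 = kg of limestone.
min 0.33x1 + 0.32x2 + 0.86x3 + 0.23x4 + 2.11x5 + 0.08x6 with:
  4.1x1 + 0.7x2 + 92.4x3 + 0.3x4 + 39.9x5 + 345.7x6 ≥ 586.4   (calcium)
  215x1 + 77x2 + 20x3 + 23x4 + 5x5 ≤ 117   (crude fibre)
  x1, x2, x3, x4, x5, x6 ≥ 0.
The minimum-cost mix takes nothing from sunflower meal, DDGS, meat-and-bone meal, sorghum, fish meal — only limestone. The calcium requirement is met with equality.
So limestone = 1.696 kg.
Total cost: 0.08·1.696 = 0.13568.

€0.136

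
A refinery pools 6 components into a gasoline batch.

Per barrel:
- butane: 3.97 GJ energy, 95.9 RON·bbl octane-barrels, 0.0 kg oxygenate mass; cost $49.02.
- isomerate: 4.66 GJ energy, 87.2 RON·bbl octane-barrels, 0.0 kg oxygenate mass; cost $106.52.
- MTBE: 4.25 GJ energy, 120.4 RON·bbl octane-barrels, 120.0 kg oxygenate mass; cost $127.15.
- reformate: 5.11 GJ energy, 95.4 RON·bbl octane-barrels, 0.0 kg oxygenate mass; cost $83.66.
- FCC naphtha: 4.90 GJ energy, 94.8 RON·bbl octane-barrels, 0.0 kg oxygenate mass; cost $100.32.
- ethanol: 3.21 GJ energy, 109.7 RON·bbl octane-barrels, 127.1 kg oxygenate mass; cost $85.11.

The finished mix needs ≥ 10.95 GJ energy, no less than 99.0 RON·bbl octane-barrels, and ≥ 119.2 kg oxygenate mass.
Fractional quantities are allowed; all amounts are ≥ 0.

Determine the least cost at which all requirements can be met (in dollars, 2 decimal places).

Let x1 = barrels of butane, x2 = barrels of isomerate, x3 = barrels of MTBE, x4 = barrels of reformate, x5 = barrels of FCC naphtha, x6 = barrels of ethanol.
Minimise 49.02x1 + 106.52x2 + 127.15x3 + 83.66x4 + 100.32x5 + 85.11x6 s.t.:
  3.97x1 + 4.66x2 + 4.25x3 + 5.11x4 + 4.9x5 + 3.21x6 ≥ 10.95   (energy)
  95.9x1 + 87.2x2 + 120.4x3 + 95.4x4 + 94.8x5 + 109.7x6 ≥ 99   (octane-barrels)
  120x3 + 127.1x6 ≥ 119.2   (oxygenate mass)
  x1, x2, x3, x4, x5, x6 ≥ 0.
The minimum-cost mix takes nothing from isomerate, MTBE, reformate, FCC naphtha — only butane, ethanol. There the energy and oxygenate mass constraints are tight.
Solving gives x1 = 1.9999, x6 = 0.93784.
Cost = 49.02·1.9999 + 85.11·0.93784 = 177.8547.

$177.85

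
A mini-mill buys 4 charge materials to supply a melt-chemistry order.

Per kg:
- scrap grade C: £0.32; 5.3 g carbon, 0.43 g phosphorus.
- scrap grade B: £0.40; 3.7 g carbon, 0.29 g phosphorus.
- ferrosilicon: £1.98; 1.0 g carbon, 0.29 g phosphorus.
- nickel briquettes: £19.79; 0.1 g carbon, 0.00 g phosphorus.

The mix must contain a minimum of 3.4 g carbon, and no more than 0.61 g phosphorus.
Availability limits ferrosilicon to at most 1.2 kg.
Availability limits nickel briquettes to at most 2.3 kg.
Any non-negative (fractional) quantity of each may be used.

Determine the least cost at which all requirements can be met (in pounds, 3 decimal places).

£0.205

Let x1 = kg of scrap grade C, x2 = kg of scrap grade B, x3 = kg of ferrosilicon, x4 = kg of nickel briquettes.
Minimise 0.32x1 + 0.4x2 + 1.98x3 + 19.79x4 with:
  5.3x1 + 3.7x2 + 1x3 + 0.1x4 ≥ 3.4   (carbon)
  0.43x1 + 0.29x2 + 0.29x3 ≤ 0.61   (phosphorus)
  x3 ≤ 1.2
  x4 ≤ 2.3
  x1, x2, x3, x4 ≥ 0.
The minimum-cost mix takes nothing from scrap grade B, ferrosilicon, nickel briquettes — only scrap grade C. The carbon requirement is met with equality.
That vertex is x1 = 0.6415.
Objective = 0.32·0.6415 = 0.20528.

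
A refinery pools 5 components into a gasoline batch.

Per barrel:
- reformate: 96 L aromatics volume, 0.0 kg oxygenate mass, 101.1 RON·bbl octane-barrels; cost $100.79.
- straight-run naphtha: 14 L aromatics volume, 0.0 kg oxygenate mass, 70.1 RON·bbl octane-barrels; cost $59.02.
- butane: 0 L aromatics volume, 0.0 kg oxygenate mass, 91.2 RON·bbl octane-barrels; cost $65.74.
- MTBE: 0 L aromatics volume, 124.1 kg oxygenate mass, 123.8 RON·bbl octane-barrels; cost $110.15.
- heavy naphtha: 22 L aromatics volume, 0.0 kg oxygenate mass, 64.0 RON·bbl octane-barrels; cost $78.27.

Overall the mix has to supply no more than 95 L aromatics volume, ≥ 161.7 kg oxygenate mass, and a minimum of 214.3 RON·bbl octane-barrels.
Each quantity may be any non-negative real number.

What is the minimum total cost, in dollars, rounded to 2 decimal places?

Set it up as a linear program. Let x1 = barrels of reformate, x2 = barrels of straight-run naphtha, x3 = barrels of butane, x4 = barrels of MTBE, x5 = barrels of heavy naphtha.
Minimize 100.79x1 + 59.02x2 + 65.74x3 + 110.15x4 + 78.27x5 subject to:
  96x1 + 14x2 + 22x5 ≤ 95   (aromatics volume)
  124.1x4 ≥ 161.7   (oxygenate mass)
  101.1x1 + 70.1x2 + 91.2x3 + 123.8x4 + 64x5 ≥ 214.3   (octane-barrels)
  x1, x2, x3, x4, x5 ≥ 0.
The minimum-cost mix takes nothing from reformate, straight-run naphtha, heavy naphtha — only butane, MTBE. There the oxygenate mass and octane-barrels constraints are tight.
That vertex is x3 = 0.581, x4 = 1.303.
Cost = 65.74·0.581 + 110.15·1.303 = 181.7204.

$181.72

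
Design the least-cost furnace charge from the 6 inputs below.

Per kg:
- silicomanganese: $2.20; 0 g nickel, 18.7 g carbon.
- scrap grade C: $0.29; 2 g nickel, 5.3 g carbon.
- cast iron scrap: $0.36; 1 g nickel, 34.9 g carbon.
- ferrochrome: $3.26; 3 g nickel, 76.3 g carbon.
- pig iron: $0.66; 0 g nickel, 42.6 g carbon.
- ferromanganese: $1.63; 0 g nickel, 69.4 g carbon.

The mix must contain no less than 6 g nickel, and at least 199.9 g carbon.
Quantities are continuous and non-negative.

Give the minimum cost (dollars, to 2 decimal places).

Let x1 = kg of silicomanganese, x2 = kg of scrap grade C, x3 = kg of cast iron scrap, x4 = kg of ferrochrome, x5 = kg of pig iron, x6 = kg of ferromanganese.
Minimise 2.2x1 + 0.29x2 + 0.36x3 + 3.26x4 + 0.66x5 + 1.63x6 with:
  2x2 + 1x3 + 3x4 ≥ 6   (nickel)
  18.7x1 + 5.3x2 + 34.9x3 + 76.3x4 + 42.6x5 + 69.4x6 ≥ 199.9   (carbon)
  x1, x2, x3, x4, x5, x6 ≥ 0.
The optimal basis is {scrap grade C, cast iron scrap}; silicomanganese, ferrochrome, pig iron, ferromanganese drop out. There the nickel and carbon constraints are tight.
So scrap grade C = 0.1473 kg, cast iron scrap = 5.705 kg.
Objective = 0.29·0.1473 + 0.36·5.705 = 2.0965.

$2.10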